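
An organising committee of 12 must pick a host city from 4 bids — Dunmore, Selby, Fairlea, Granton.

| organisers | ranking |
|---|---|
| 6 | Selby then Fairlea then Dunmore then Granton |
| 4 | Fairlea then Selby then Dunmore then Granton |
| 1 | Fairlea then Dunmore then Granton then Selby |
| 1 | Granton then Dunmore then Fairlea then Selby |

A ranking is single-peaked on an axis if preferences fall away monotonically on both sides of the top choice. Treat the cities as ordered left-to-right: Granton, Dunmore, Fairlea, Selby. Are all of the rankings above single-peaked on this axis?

Axis positions: Granton=1, Dunmore=2, Fairlea=3, Selby=4.
Type 1 (peak Selby at position 4): ranking walks positions 4-3-2-1, expanding outward from the peak — single-peaked.
Type 2 (peak Fairlea at position 3): ranking walks positions 3-4-2-1, expanding outward from the peak — single-peaked.
Type 3 (peak Fairlea at position 3): ranking walks positions 3-2-1-4, expanding outward from the peak — single-peaked.
Type 4 (peak Granton at position 1): ranking walks positions 1-2-3-4, expanding outward from the peak — single-peaked.
Every ranking is single-peaked on this axis.

yes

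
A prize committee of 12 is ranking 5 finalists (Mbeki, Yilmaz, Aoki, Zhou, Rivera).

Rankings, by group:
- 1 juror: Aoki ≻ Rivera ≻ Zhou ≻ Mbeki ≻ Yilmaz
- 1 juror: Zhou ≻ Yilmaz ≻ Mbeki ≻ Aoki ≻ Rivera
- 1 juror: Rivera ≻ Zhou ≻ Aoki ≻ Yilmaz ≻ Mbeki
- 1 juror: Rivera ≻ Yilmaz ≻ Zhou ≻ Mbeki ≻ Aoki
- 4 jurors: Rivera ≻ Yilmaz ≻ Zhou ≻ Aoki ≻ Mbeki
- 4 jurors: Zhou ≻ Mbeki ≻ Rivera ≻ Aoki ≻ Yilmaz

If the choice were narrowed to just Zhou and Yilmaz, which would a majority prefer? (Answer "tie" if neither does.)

Ballots ranking Zhou above Yilmaz: 1 + 1 + 1 + 4 = 7.
Ballots ranking Yilmaz above Zhou: 12 − 7 = 5.
Zhou wins the head-to-head 7–5.

Zhou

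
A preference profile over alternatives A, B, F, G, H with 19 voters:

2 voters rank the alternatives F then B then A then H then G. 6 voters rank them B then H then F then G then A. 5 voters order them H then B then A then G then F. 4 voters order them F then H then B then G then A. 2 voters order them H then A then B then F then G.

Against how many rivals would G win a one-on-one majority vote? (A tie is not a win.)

1

G against each rival (19 voters):
G vs A: G, 10–9.
G vs B: B, 19–0.
G vs F: G is ranked higher on 5 ballots, F on 14. F wins 14–5.
G vs H: H, 19–0.
G beats A; loses to B, F, H — 1 pairwise win.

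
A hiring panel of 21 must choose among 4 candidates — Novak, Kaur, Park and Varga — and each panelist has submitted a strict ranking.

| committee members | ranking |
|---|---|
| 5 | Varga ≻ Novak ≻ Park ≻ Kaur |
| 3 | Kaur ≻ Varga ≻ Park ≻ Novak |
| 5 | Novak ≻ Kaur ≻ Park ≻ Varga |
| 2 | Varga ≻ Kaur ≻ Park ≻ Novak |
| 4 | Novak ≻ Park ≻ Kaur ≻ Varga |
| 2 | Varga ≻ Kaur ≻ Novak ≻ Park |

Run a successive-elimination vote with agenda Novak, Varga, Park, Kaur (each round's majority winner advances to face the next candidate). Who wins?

Round 1: Novak vs Varga — 9–12, Varga advances.
Round 2: Varga vs Park — 12–9, Varga advances.
Round 3: Varga vs Kaur — 9–12, Kaur advances.
Kaur survives the agenda.

Kaur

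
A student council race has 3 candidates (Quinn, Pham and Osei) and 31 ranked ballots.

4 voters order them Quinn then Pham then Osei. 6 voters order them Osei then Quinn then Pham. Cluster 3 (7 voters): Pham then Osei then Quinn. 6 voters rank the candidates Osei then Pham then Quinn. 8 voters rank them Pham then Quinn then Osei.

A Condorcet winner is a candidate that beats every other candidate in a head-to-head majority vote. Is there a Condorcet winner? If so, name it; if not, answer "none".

Pham

Head-to-head results (31 voters):
Quinn vs Pham: 4+6 = 10 for Quinn, 21 for Pham — Pham by 21–10.
Quinn vs Osei: Quinn is ranked higher on 4+8 = 12 ballots, Osei on 19. Osei wins 19–12.
Pham vs Osei: 19 to 12, Pham.
Pham wins every pairwise contest, so Pham is the Condorcet winner.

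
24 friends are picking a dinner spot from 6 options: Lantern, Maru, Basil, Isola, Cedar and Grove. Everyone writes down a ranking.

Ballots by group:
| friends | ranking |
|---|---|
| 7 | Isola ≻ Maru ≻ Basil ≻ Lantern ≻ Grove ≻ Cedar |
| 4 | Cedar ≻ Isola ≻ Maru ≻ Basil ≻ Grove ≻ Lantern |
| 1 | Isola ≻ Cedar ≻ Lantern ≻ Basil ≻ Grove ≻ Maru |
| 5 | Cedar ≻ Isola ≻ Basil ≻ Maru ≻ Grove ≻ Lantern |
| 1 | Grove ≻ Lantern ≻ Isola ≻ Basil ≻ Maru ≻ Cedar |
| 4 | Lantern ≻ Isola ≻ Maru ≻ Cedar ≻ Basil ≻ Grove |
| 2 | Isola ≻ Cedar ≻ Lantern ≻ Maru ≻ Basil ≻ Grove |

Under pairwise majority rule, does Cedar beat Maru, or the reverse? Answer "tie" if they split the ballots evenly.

tie

Ballots ranking Cedar above Maru: 4 + 1 + 5 + 2 = 12.
Ballots ranking Maru above Cedar: 24 − 12 = 12.
12–12: the pair ties.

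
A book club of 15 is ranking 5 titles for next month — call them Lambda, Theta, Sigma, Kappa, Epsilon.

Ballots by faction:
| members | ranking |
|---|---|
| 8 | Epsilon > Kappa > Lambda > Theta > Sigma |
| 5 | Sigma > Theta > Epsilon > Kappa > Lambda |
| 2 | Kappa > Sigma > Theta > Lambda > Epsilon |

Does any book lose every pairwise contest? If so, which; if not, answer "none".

Head-to-head results (15 members):
Lambda vs Theta: Lambda wins 8–7.
Lambda vs Sigma: 8 for Lambda, 7 for Sigma — Lambda by 8–7.
Lambda–Kappa: Kappa 15–0.
Lambda vs Epsilon: 2 to 13, Epsilon.
Theta vs Sigma: Theta, 8–7.
Theta vs Kappa: Kappa wins 10–5.
Theta vs Epsilon: Theta is ranked higher on 5+2 = 7 ballots, Epsilon on 8. Epsilon wins 8–7.
Sigma vs Kappa: Sigma is ranked higher on 5 ballots, Kappa on 10. Kappa wins 10–5.
Sigma–Epsilon: Epsilon 8–7.
Kappa–Epsilon: Epsilon 13–2.
Only Sigma has no wins; Sigma is the Condorcet loser.

Sigma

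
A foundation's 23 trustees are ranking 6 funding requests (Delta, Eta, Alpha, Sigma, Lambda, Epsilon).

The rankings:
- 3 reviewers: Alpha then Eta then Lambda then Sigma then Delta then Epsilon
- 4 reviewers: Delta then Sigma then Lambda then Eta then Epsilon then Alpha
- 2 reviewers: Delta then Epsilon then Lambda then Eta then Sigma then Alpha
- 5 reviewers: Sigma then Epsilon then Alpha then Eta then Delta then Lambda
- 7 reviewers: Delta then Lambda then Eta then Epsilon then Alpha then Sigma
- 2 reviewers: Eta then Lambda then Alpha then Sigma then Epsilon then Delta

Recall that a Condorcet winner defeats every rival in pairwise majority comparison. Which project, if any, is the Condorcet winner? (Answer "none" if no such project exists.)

Delta

Head-to-head results (23 reviewers):
Delta vs Eta: Delta is ranked higher on 4+2+7 = 13 ballots, Eta on 10. Delta wins 13–10.
Delta vs Alpha: Delta is ranked higher on 4+2+7 = 13 ballots, Alpha on 10. Delta wins 13–10.
Delta vs Sigma: Delta, 13–10.
Delta vs Lambda: Delta is ranked higher on 4+2+5+7 = 18 ballots, Lambda on 5. Delta wins 18–5.
Delta vs Epsilon: Delta wins 16–7.
Eta–Alpha: Eta 15–8.
Eta vs Sigma: Eta, 14–9.
Eta–Lambda: Lambda 13–10.
Eta vs Epsilon: 16 to 7, Eta.
Alpha vs Sigma: 12 to 11, Alpha.
Alpha vs Lambda: 3+5 = 8 for Alpha, 15 for Lambda — Lambda by 15–8.
Alpha vs Epsilon: 5 to 18, Epsilon.
Sigma vs Lambda: 9 to 14, Lambda.
Sigma vs Epsilon: Sigma preferred on 3+4+5+2 = 14 ballots; Sigma wins 14–9.
Lambda–Epsilon: Lambda 16–7.
Delta wins every pairwise contest, so Delta is the Condorcet winner.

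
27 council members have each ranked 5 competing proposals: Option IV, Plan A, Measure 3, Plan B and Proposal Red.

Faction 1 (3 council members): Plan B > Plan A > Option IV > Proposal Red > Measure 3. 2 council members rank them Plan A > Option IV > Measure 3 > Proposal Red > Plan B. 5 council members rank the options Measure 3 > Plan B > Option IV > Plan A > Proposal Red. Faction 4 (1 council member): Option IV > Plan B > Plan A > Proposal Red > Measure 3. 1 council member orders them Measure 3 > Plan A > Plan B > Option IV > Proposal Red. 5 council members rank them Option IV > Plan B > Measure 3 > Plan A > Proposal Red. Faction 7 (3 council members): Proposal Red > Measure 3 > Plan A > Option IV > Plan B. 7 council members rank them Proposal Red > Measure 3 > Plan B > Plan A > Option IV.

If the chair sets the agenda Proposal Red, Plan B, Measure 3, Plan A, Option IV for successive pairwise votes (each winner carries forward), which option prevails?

Round 1: Proposal Red vs Plan B — 12–15, Plan B advances.
Round 2: Plan B vs Measure 3 — 9–18, Measure 3 advances.
Round 3: Measure 3 vs Plan A — 21–6, Measure 3 advances.
Round 4: Measure 3 vs Option IV — 16–11, Measure 3 advances.
The agenda winner is Measure 3.

Measure 3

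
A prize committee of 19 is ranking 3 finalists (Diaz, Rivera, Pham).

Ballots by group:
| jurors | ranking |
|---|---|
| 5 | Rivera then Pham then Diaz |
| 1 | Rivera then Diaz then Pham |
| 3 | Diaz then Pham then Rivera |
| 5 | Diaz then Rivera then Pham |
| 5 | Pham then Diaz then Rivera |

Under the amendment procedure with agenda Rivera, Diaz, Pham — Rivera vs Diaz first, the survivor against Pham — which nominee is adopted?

Round 1: Rivera vs Diaz — 6–13, Diaz advances.
Round 2: Diaz vs Pham — 9–10, Pham advances.
Pham survives the agenda.

Pham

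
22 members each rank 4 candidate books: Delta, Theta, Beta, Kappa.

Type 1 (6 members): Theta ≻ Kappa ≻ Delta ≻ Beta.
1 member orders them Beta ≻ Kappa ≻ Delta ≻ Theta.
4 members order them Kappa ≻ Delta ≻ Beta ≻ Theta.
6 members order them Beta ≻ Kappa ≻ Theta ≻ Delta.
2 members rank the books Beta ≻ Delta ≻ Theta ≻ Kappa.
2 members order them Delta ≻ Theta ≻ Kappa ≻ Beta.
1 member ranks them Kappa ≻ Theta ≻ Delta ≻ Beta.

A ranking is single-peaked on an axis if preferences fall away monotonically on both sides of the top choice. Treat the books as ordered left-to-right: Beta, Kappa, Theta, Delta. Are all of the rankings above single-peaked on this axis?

no

Axis positions: Beta=1, Kappa=2, Theta=3, Delta=4.
Type 1 (peak Theta at position 3): ranking walks positions 3-2-4-1, expanding outward from the peak — single-peaked.
Type 2: ranking walks positions 1-2-4-3; Delta is ranked above Theta even though Theta lies between Delta and the peak Beta on the axis — preferences dip and rise again. Not single-peaked.
Type 3: ranking walks positions 2-4-1-3; Delta is ranked above Theta even though Theta lies between Delta and the peak Kappa on the axis — preferences dip and rise again. Not single-peaked.
Type 4 (peak Beta at position 1): ranking walks positions 1-2-3-4, expanding outward from the peak — single-peaked.
Type 5: ranking walks positions 1-4-3-2; Delta is ranked above Kappa even though Kappa lies between Delta and the peak Beta on the axis — preferences dip and rise again. Not single-peaked.
Type 6 (peak Delta at position 4): ranking walks positions 4-3-2-1, expanding outward from the peak — single-peaked.
Type 7 (peak Kappa at position 2): ranking walks positions 2-3-4-1, expanding outward from the peak — single-peaked.
Type 2 violates single-peakedness, so the profile is not single-peaked on this axis.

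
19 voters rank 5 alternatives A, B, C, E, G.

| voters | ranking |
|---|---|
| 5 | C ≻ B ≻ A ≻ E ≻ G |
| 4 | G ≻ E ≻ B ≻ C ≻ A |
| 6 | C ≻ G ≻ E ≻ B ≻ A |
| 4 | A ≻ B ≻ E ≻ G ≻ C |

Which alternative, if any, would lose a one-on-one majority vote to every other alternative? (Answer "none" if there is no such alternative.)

A

Pairwise majorities:
A vs B: A is ranked higher on 4 ballots, B on 15. B wins 15–4.
A vs C: C, 15–4.
A vs E: E wins 10–9.
A vs G: G wins 10–9.
B vs C: C wins 11–8.
B vs E: B preferred on 5+4 = 9 ballots; E wins 10–9.
B vs G: B preferred on 5+4 = 9 ballots; G wins 10–9.
C vs E: C is ranked higher on 5+6 = 11 ballots, E on 8. C wins 11–8.
C vs G: C is ranked higher on 5+6 = 11 ballots, G on 8. C wins 11–8.
E vs G: G wins 10–9.
Only A has no wins; A is the Condorcet loser.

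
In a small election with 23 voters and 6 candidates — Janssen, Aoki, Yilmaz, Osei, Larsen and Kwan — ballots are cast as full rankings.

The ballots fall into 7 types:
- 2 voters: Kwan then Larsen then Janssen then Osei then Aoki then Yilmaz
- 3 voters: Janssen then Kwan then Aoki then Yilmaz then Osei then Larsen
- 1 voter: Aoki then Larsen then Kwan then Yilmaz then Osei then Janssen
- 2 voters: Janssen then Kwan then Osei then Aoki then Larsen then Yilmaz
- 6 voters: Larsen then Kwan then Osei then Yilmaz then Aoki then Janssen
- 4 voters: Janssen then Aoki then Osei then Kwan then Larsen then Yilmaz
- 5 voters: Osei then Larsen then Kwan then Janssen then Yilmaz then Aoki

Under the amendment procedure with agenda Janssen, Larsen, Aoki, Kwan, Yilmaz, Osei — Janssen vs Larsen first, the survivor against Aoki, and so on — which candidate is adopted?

Osei

Round 1: Janssen vs Larsen — 9–14, Larsen advances.
Round 2: Larsen vs Aoki — 13–10, Larsen advances.
Round 3: Larsen vs Kwan — 12–11, Larsen advances.
Round 4: Larsen vs Yilmaz — 20–3, Larsen advances.
Round 5: Larsen vs Osei — 9–14, Osei advances.
Osei survives the agenda.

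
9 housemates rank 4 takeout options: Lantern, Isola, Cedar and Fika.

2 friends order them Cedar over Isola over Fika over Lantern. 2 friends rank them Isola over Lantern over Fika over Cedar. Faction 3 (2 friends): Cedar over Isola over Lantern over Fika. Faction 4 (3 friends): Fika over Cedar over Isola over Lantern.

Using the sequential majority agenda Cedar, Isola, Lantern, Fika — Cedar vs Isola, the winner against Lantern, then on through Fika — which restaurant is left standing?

Round 1: Cedar vs Isola — 7–2, Cedar advances.
Round 2: Cedar vs Lantern — 7–2, Cedar advances.
Round 3: Cedar vs Fika — 4–5, Fika advances.
The agenda winner is Fika.

Fika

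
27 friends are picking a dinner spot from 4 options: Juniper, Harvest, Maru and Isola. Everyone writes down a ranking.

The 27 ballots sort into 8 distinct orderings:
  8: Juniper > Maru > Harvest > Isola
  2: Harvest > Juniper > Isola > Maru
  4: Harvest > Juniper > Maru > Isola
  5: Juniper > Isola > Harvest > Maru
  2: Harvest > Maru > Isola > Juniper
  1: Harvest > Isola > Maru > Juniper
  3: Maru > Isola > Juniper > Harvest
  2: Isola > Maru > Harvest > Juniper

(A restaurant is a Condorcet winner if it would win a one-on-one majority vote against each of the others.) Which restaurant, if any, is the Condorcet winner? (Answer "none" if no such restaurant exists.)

Check each pair by majority over 27 ballots:
Juniper vs Harvest: 8+5+3 = 16 for Juniper, 11 for Harvest — Juniper by 16–11.
Juniper–Maru: Juniper 19–8.
Juniper vs Isola: Juniper, 19–8.
Harvest vs Maru: Harvest is ranked higher on 2+4+5+2+1 = 14 ballots, Maru on 13. Harvest wins 14–13.
Harvest vs Isola: 8+2+4+2+1 = 17 for Harvest, 10 for Isola — Harvest by 17–10.
Maru vs Isola: Maru wins 17–10.
Juniper wins every pairwise contest, so Juniper is the Condorcet winner.

Juniper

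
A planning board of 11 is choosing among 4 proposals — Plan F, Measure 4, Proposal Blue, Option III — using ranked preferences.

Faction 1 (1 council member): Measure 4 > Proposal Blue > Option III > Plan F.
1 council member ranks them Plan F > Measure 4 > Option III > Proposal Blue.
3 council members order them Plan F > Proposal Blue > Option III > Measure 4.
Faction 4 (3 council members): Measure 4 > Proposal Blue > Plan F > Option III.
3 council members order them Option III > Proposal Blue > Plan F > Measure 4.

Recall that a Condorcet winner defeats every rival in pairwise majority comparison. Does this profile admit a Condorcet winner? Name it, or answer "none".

Check each pair by majority over 11 ballots:
Plan F–Measure 4: Plan F 7–4.
Plan F–Proposal Blue: Proposal Blue 7–4.
Plan F vs Option III: Plan F wins 7–4.
Measure 4 vs Proposal Blue: Proposal Blue wins 6–5.
Measure 4–Option III: Option III 6–5.
Proposal Blue vs Option III: Proposal Blue, 7–4.
Proposal Blue wins every pairwise contest, so Proposal Blue is the Condorcet winner.

Proposal Blue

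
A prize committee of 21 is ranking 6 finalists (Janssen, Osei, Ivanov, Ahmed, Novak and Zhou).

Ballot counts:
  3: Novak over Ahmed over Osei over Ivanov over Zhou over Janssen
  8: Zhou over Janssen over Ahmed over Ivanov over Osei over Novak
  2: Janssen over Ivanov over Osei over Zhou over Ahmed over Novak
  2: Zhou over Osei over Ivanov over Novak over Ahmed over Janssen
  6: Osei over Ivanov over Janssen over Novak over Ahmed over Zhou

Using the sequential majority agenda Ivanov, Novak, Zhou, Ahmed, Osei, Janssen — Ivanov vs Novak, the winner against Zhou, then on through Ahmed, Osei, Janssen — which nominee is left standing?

Round 1: Ivanov vs Novak — 18–3, Ivanov advances.
Round 2: Ivanov vs Zhou — 11–10, Ivanov advances.
Round 3: Ivanov vs Ahmed — 10–11, Ahmed advances.
Round 4: Ahmed vs Osei — 11–10, Ahmed advances.
Round 5: Ahmed vs Janssen — 5–16, Janssen advances.
The agenda winner is Janssen.

Janssen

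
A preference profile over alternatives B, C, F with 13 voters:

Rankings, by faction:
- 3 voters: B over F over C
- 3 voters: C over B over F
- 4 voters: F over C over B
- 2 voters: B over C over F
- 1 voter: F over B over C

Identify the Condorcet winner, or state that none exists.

Check each pair by majority over 13 ballots:
B vs C: 3+2+1 = 6 for B, 7 for C — C by 7–6.
B vs F: B is ranked higher on 3+3+2 = 8 ballots, F on 5. B wins 8–5.
C vs F: C is ranked higher on 3+2 = 5 ballots, F on 8. F wins 8–5.
No alternative is unbeaten: B loses to C; C loses to F; F loses to B. In particular B > F > C > B is a majority cycle — no Condorcet winner exists.

none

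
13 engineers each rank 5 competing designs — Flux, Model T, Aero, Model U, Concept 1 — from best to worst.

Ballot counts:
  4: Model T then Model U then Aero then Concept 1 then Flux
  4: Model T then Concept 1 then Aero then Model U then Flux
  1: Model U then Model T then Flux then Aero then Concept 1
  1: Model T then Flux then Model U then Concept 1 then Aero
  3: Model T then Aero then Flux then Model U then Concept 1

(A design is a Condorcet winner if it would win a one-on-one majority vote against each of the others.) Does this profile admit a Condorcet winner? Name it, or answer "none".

Model T

Check each pair by majority over 13 ballots:
Flux vs Model T: Model T, 13–0.
Flux–Aero: Aero 11–2.
Flux–Model U: Model U 9–4.
Flux–Concept 1: Concept 1 8–5.
Model T vs Aero: Model T, 13–0.
Model T vs Model U: Model T, 12–1.
Model T–Concept 1: Model T 13–0.
Aero vs Model U: Aero wins 7–6.
Aero vs Concept 1: Aero wins 8–5.
Model U vs Concept 1: Model U wins 9–4.
Only Model T has no losses; Model T is the Condorcet winner.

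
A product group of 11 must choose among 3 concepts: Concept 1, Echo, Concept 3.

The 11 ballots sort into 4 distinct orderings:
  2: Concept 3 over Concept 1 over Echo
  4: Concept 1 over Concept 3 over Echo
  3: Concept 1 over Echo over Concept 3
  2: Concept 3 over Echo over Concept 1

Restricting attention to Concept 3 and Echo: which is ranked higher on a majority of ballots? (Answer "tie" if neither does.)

Concept 3

Ballots ranking Concept 3 above Echo: 2 + 4 + 2 = 8.
Ballots ranking Echo above Concept 3: 11 − 8 = 3.
Concept 3 wins the head-to-head 8–3.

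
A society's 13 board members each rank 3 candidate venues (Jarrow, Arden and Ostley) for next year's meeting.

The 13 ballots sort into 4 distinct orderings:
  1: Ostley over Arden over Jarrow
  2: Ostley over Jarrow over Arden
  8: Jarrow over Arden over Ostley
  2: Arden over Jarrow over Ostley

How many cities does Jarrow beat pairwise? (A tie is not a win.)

Jarrow against each rival (13 organisers):
Jarrow vs Arden: Jarrow, 10–3.
Jarrow vs Ostley: Jarrow, 10–3.
Jarrow beats Arden, Ostley — 2 pairwise wins.

2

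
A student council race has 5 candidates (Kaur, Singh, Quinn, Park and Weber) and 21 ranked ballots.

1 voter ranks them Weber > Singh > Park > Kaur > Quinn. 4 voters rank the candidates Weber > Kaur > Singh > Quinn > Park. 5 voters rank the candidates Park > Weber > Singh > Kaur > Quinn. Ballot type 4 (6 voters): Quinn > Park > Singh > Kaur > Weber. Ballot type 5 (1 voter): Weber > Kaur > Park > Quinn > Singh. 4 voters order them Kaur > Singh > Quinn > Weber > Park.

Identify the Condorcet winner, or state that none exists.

Check each pair by majority over 21 ballots:
Kaur vs Singh: 9 to 12, Singh.
Kaur vs Quinn: 15 to 6, Kaur.
Kaur vs Park: 4+1+4 = 9 for Kaur, 12 for Park — Park by 12–9.
Kaur vs Weber: Weber wins 11–10.
Singh–Quinn: Singh 14–7.
Singh vs Park: Singh is ranked higher on 1+4+4 = 9 ballots, Park on 12. Park wins 12–9.
Singh vs Weber: Singh preferred on 6+4 = 10 ballots; Weber wins 11–10.
Quinn–Park: Quinn 14–7.
Quinn vs Weber: Weber, 11–10.
Park vs Weber: Park preferred on 5+6 = 11 ballots; Park wins 11–10.
Each candidate drops at least one matchup (Kaur loses to Singh; Singh loses to Park; Quinn loses to Kaur; Park loses to Quinn; Weber loses to Park); the cycle Kaur > Quinn > Park > Kaur rules out a Condorcet winner.

none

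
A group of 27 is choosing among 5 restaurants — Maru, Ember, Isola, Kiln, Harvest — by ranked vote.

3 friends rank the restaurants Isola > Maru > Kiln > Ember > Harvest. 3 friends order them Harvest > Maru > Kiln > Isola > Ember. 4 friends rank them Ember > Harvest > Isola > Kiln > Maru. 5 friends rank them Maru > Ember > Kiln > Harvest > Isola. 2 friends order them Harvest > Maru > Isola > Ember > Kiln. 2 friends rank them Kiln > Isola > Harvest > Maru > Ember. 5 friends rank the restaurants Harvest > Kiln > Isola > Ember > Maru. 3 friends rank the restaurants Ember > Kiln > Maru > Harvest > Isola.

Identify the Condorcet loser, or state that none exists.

Head-to-head results (27 friends):
Maru vs Ember: Maru wins 15–12.
Maru vs Isola: Maru preferred on 3+5+2+3 = 13 ballots; Isola wins 14–13.
Maru vs Kiln: Kiln wins 14–13.
Maru vs Harvest: Maru is ranked higher on 3+5+3 = 11 ballots, Harvest on 16. Harvest wins 16–11.
Ember vs Isola: 12 to 15, Isola.
Ember vs Kiln: Ember wins 14–13.
Ember–Harvest: Ember 15–12.
Isola vs Kiln: 3+4+2 = 9 for Isola, 18 for Kiln — Kiln by 18–9.
Isola–Harvest: Harvest 22–5.
Kiln–Harvest: Harvest 14–13.
No restaurant is winless: Maru beats Ember; Ember beats Kiln; Isola beats Maru; Kiln beats Maru; Harvest beats Maru. There is no Condorcet loser.

none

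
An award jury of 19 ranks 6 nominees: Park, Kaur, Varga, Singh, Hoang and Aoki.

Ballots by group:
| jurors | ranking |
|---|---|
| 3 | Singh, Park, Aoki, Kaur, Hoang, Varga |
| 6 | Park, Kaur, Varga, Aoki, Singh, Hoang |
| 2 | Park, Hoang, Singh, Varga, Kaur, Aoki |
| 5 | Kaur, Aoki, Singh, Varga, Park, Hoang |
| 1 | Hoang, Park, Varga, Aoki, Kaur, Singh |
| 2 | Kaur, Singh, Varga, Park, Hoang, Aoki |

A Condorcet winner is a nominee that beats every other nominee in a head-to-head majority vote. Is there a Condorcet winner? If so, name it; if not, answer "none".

none

Check each pair by majority over 19 ballots:
Park vs Kaur: Park preferred on 3+6+2+1 = 12 ballots; Park wins 12–7.
Park vs Varga: 3+6+2+1 = 12 for Park, 7 for Varga — Park by 12–7.
Park vs Singh: 9 to 10, Singh.
Park vs Hoang: Park is ranked higher on 3+6+2+5+2 = 18 ballots, Hoang on 1. Park wins 18–1.
Park vs Aoki: Park preferred on 3+6+2+1+2 = 14 ballots; Park wins 14–5.
Kaur vs Varga: Kaur is ranked higher on 3+6+5+2 = 16 ballots, Varga on 3. Kaur wins 16–3.
Kaur vs Singh: Kaur is ranked higher on 6+5+1+2 = 14 ballots, Singh on 5. Kaur wins 14–5.
Kaur vs Hoang: 3+6+5+2 = 16 for Kaur, 3 for Hoang — Kaur by 16–3.
Kaur vs Aoki: Kaur preferred on 6+2+5+2 = 15 ballots; Kaur wins 15–4.
Varga vs Singh: 7 to 12, Singh.
Varga vs Hoang: Varga is ranked higher on 6+5+2 = 13 ballots, Hoang on 6. Varga wins 13–6.
Varga vs Aoki: Varga is ranked higher on 6+2+1+2 = 11 ballots, Aoki on 8. Varga wins 11–8.
Singh vs Hoang: 3+6+5+2 = 16 for Singh, 3 for Hoang — Singh by 16–3.
Singh vs Aoki: 7 to 12, Aoki.
Hoang vs Aoki: 2+1+2 = 5 for Hoang, 14 for Aoki — Aoki by 14–5.
Each nominee drops at least one matchup (Park loses to Singh; Kaur loses to Park; Varga loses to Park; Singh loses to Kaur; Hoang loses to Park; Aoki loses to Park); the cycle Park > Kaur > Singh > Park rules out a Condorcet winner.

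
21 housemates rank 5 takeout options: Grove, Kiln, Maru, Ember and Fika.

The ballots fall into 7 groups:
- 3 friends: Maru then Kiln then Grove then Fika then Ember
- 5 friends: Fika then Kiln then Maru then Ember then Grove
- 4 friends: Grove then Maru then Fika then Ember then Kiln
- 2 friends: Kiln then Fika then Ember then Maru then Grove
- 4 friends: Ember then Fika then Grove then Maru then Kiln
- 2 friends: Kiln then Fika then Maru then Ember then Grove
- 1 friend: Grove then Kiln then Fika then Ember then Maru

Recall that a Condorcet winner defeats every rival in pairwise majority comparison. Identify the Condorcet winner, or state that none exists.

Fika

Check each pair by majority over 21 ballots:
Grove vs Kiln: 9 to 12, Kiln.
Grove vs Maru: 4+4+1 = 9 for Grove, 12 for Maru — Maru by 12–9.
Grove vs Ember: 8 to 13, Ember.
Grove vs Fika: Grove is ranked higher on 3+4+1 = 8 ballots, Fika on 13. Fika wins 13–8.
Kiln vs Maru: Kiln preferred on 5+2+2+1 = 10 ballots; Maru wins 11–10.
Kiln vs Ember: Kiln preferred on 3+5+2+2+1 = 13 ballots; Kiln wins 13–8.
Kiln vs Fika: 3+2+2+1 = 8 for Kiln, 13 for Fika — Fika by 13–8.
Maru vs Ember: 14 to 7, Maru.
Maru vs Fika: Maru is ranked higher on 3+4 = 7 ballots, Fika on 14. Fika wins 14–7.
Ember vs Fika: 4 to 17, Fika.
Fika beats each of Grove, Kiln, Maru, Ember — Fika is the Condorcet winner.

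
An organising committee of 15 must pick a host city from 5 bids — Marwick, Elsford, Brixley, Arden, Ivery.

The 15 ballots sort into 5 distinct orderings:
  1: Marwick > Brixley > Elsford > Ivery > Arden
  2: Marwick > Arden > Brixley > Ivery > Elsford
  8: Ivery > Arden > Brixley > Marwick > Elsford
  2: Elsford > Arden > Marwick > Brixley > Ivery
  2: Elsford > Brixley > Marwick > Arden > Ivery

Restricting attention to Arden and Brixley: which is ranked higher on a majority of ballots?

Arden

Ballots ranking Arden above Brixley: 2 + 8 + 2 = 12.
Ballots ranking Brixley above Arden: 15 − 12 = 3.
Arden wins the head-to-head 12–3.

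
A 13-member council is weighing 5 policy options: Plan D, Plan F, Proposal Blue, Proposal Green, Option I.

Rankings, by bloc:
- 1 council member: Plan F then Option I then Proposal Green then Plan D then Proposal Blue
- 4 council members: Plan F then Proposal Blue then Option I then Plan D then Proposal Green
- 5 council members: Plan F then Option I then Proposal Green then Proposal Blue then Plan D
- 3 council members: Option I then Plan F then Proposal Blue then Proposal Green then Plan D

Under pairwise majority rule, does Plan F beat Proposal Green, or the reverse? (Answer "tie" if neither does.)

Ballots ranking Plan F above Proposal Green: 1 + 4 + 5 + 3 = 13.
Ballots ranking Proposal Green above Plan F: 13 − 13 = 0.
Plan F wins the head-to-head 13–0.

Plan F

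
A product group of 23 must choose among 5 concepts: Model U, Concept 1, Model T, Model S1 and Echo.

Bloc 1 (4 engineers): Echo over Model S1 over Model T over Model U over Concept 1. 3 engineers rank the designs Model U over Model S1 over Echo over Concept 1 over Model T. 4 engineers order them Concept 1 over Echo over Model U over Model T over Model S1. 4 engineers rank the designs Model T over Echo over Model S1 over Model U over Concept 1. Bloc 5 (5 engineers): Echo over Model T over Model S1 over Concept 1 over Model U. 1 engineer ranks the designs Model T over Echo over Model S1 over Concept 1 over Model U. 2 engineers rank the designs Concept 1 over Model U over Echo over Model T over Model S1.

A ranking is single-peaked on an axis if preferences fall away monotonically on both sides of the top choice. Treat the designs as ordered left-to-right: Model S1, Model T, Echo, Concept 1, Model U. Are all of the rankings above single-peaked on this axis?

no

Axis positions: Model S1=1, Model T=2, Echo=3, Concept 1=4, Model U=5.
Bloc 1: ranking walks positions 3-1-2-5-4; Model S1 is ranked above Model T even though Model T lies between Model S1 and the peak Echo on the axis — preferences dip and rise again. Not single-peaked.
Bloc 2: ranking walks positions 5-1-3-4-2; Model S1 is ranked above Concept 1 even though Concept 1 lies between Model S1 and the peak Model U on the axis — preferences dip and rise again. Not single-peaked.
Bloc 3 (peak Concept 1 at position 4): ranking walks positions 4-3-5-2-1, expanding outward from the peak — single-peaked.
Bloc 4: ranking walks positions 2-3-1-5-4; Model U is ranked above Concept 1 even though Concept 1 lies between Model U and the peak Model T on the axis — preferences dip and rise again. Not single-peaked.
Bloc 5 (peak Echo at position 3): ranking walks positions 3-2-1-4-5, expanding outward from the peak — single-peaked.
Bloc 6 (peak Model T at position 2): ranking walks positions 2-3-1-4-5, expanding outward from the peak — single-peaked.
Bloc 7 (peak Concept 1 at position 4): ranking walks positions 4-5-3-2-1, expanding outward from the peak — single-peaked.
Bloc 1 violates single-peakedness, so the profile is not single-peaked on this axis.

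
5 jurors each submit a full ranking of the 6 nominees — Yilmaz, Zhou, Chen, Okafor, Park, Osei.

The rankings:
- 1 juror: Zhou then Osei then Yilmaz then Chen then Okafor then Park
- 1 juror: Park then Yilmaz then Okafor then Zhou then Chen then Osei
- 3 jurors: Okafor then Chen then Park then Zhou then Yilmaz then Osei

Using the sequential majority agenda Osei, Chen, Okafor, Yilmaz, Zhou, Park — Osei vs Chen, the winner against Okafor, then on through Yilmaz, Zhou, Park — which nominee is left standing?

Okafor

Round 1: Osei vs Chen — 1–4, Chen advances.
Round 2: Chen vs Okafor — 1–4, Okafor advances.
Round 3: Okafor vs Yilmaz — 3–2, Okafor advances.
Round 4: Okafor vs Zhou — 4–1, Okafor advances.
Round 5: Okafor vs Park — 4–1, Okafor advances.
The agenda winner is Okafor.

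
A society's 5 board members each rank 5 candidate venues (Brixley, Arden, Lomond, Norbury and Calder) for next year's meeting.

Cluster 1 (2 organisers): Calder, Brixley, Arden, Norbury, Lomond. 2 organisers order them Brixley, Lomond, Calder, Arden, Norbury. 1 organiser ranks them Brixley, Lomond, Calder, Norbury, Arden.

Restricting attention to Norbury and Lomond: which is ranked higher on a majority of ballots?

Lomond

Ballots ranking Norbury above Lomond: 2.
Ballots ranking Lomond above Norbury: 5 − 2 = 3.
Lomond wins the head-to-head 3–2.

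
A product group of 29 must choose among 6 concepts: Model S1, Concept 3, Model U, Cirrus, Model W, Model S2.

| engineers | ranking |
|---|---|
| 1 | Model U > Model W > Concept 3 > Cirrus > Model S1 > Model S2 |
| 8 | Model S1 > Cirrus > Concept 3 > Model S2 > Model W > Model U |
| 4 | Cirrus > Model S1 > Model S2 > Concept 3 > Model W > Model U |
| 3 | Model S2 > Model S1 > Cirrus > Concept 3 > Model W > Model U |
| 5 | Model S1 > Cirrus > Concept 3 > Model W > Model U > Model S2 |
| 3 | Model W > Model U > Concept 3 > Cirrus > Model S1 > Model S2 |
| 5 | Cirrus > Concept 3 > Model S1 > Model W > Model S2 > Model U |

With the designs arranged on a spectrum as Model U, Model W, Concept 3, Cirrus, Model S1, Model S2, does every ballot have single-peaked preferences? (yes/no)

Axis positions: Model U=1, Model W=2, Concept 3=3, Cirrus=4, Model S1=5, Model S2=6.
Cluster 1 (peak Model U at position 1): ranking walks positions 1-2-3-4-5-6, expanding outward from the peak — single-peaked.
Cluster 2 (peak Model S1 at position 5): ranking walks positions 5-4-3-6-2-1, expanding outward from the peak — single-peaked.
Cluster 3 (peak Cirrus at position 4): ranking walks positions 4-5-6-3-2-1, expanding outward from the peak — single-peaked.
Cluster 4 (peak Model S2 at position 6): ranking walks positions 6-5-4-3-2-1, expanding outward from the peak — single-peaked.
Cluster 5 (peak Model S1 at position 5): ranking walks positions 5-4-3-2-1-6, expanding outward from the peak — single-peaked.
Cluster 6 (peak Model W at position 2): ranking walks positions 2-1-3-4-5-6, expanding outward from the peak — single-peaked.
Cluster 7 (peak Cirrus at position 4): ranking walks positions 4-3-5-2-6-1, expanding outward from the peak — single-peaked.
Every ranking is single-peaked on this axis.

yes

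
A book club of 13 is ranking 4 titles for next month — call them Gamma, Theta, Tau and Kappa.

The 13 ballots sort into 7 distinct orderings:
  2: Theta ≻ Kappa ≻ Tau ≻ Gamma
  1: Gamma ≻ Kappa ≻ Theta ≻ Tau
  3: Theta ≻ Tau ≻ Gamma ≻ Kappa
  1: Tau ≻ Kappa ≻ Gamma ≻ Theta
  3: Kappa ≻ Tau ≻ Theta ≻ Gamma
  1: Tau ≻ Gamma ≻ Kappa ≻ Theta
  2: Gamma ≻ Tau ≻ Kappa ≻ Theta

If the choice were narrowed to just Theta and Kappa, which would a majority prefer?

Kappa

Ballots ranking Theta above Kappa: 2 + 3 = 5.
Ballots ranking Kappa above Theta: 13 − 5 = 8.
Kappa wins the head-to-head 8–5.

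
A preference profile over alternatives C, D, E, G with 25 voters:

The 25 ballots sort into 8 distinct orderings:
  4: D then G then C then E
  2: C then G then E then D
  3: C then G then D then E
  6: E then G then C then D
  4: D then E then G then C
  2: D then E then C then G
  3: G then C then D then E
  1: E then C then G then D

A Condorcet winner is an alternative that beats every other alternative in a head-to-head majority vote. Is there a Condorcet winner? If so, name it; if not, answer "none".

none

Head-to-head results (25 voters):
C vs D: 2+3+6+3+1 = 15 for C, 10 for D — C by 15–10.
C vs E: 4+2+3+3 = 12 for C, 13 for E — E by 13–12.
C vs G: C is ranked higher on 2+3+2+1 = 8 ballots, G on 17. G wins 17–8.
D vs E: 16 to 9, D.
D vs G: 4+4+2 = 10 for D, 15 for G — G by 15–10.
E vs G: E is ranked higher on 6+4+2+1 = 13 ballots, G on 12. E wins 13–12.
No alternative is unbeaten: C loses to E; D loses to C; E loses to D; G loses to E. In particular C > D > E > C is a majority cycle — no Condorcet winner exists.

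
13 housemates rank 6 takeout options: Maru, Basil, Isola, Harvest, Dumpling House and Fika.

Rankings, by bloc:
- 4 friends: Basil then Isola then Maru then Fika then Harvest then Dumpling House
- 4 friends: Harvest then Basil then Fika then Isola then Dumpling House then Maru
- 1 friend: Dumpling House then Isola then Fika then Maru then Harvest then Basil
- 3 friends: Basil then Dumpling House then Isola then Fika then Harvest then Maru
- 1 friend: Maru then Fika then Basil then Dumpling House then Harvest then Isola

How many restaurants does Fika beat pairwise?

Fika against each rival (13 friends):
Fika vs Maru: 8 to 5, Fika.
Fika vs Basil: Basil, 11–2.
Fika vs Isola: 4+1 = 5 for Fika, 8 for Isola — Isola by 8–5.
Fika vs Harvest: 4+1+3+1 = 9 for Fika, 4 for Harvest — Fika by 9–4.
Fika vs Dumpling House: 4+4+1 = 9 for Fika, 4 for Dumpling House — Fika by 9–4.
Fika beats Maru, Harvest, Dumpling House; loses to Basil, Isola — 3 pairwise wins.

3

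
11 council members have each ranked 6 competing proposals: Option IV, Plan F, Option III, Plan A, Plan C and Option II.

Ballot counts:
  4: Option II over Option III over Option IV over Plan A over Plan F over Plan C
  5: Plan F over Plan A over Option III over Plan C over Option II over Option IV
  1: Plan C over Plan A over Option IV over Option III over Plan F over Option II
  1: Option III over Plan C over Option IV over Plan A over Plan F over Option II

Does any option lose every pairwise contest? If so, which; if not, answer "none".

none

Head-to-head results (11 council members):
Option IV vs Plan F: 6 to 5, Option IV.
Option IV vs Option III: 1 for Option IV, 10 for Option III — Option III by 10–1.
Option IV vs Plan A: 5 to 6, Plan A.
Option IV vs Plan C: Plan C, 7–4.
Option IV vs Option II: Option II, 9–2.
Plan F–Option III: Option III 6–5.
Plan F vs Plan A: Plan F preferred on 5 ballots; Plan A wins 6–5.
Plan F vs Plan C: 9 to 2, Plan F.
Plan F vs Option II: Plan F is ranked higher on 5+1+1 = 7 ballots, Option II on 4. Plan F wins 7–4.
Option III vs Plan A: Plan A, 6–5.
Option III vs Plan C: Option III wins 10–1.
Option III vs Option II: 7 to 4, Option III.
Plan A vs Plan C: Plan A preferred on 4+5 = 9 ballots; Plan A wins 9–2.
Plan A vs Option II: Plan A is ranked higher on 5+1+1 = 7 ballots, Option II on 4. Plan A wins 7–4.
Plan C vs Option II: 5+1+1 = 7 for Plan C, 4 for Option II — Plan C by 7–4.
No option is winless: Option IV beats Plan F; Plan F beats Plan C; Option III beats Option IV; Plan A beats Option IV; Plan C beats Option IV; Option II beats Option IV. There is no Condorcet loser.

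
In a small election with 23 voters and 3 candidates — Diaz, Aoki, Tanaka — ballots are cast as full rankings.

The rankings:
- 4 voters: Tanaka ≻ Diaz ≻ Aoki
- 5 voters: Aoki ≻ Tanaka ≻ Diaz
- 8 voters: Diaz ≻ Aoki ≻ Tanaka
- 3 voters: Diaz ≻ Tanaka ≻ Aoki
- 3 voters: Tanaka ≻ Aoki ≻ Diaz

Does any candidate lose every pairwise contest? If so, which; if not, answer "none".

Head-to-head results (23 voters):
Diaz vs Aoki: Diaz preferred on 4+8+3 = 15 ballots; Diaz wins 15–8.
Diaz vs Tanaka: 11 to 12, Tanaka.
Aoki vs Tanaka: Aoki wins 13–10.
Each candidate has at least one pairwise win (Diaz beats Aoki; Aoki beats Tanaka; Tanaka beats Diaz) — no Condorcet loser.

none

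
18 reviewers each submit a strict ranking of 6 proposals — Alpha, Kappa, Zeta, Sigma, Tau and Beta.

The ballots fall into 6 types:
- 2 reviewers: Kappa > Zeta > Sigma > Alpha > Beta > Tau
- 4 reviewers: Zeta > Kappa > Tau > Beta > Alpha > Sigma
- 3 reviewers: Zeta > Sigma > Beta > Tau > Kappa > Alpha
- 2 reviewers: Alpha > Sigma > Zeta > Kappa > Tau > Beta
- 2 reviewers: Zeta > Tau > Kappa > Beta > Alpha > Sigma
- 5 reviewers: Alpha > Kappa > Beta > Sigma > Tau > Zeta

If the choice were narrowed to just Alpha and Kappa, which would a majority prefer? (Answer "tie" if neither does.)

Kappa

Ballots ranking Alpha above Kappa: 2 + 5 = 7.
Ballots ranking Kappa above Alpha: 18 − 7 = 11.
Kappa wins the head-to-head 11–7.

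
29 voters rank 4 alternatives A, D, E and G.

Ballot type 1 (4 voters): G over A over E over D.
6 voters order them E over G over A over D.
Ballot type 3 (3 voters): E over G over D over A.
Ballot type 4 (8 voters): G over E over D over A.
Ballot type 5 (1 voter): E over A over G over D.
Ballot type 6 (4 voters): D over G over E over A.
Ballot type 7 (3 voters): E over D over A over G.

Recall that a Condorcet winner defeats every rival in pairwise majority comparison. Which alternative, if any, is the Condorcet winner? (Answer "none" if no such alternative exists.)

Pairwise majorities:
A vs D: 11 to 18, D.
A vs E: E wins 25–4.
A vs G: 1+3 = 4 for A, 25 for G — G by 25–4.
D–E: E 25–4.
D vs G: G, 22–7.
E vs G: G, 16–13.
G beats each of A, D, E — G is the Condorcet winner.

G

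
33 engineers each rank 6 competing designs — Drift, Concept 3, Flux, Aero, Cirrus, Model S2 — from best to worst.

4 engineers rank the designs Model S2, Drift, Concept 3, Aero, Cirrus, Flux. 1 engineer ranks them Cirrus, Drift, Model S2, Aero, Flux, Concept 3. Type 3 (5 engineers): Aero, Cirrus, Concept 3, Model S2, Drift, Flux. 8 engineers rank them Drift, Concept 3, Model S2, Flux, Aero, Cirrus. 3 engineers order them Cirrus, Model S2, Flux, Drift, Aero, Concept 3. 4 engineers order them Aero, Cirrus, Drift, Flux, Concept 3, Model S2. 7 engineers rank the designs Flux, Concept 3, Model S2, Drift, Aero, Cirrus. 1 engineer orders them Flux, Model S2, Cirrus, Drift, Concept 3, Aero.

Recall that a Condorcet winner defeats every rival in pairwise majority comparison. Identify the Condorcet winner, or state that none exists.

none

Pairwise majorities:
Drift vs Concept 3: Drift preferred on 4+1+8+3+4+1 = 21 ballots; Drift wins 21–12.
Drift vs Flux: 4+1+5+8+4 = 22 for Drift, 11 for Flux — Drift by 22–11.
Drift vs Aero: 4+1+8+3+7+1 = 24 for Drift, 9 for Aero — Drift by 24–9.
Drift vs Cirrus: 4+8+7 = 19 for Drift, 14 for Cirrus — Drift by 19–14.
Drift vs Model S2: 1+8+4 = 13 for Drift, 20 for Model S2 — Model S2 by 20–13.
Concept 3 vs Flux: 4+5+8 = 17 for Concept 3, 16 for Flux — Concept 3 by 17–16.
Concept 3 vs Aero: Concept 3 preferred on 4+8+7+1 = 20 ballots; Concept 3 wins 20–13.
Concept 3 vs Cirrus: 4+8+7 = 19 for Concept 3, 14 for Cirrus — Concept 3 by 19–14.
Concept 3 vs Model S2: 24 to 9, Concept 3.
Flux vs Aero: 8+3+7+1 = 19 for Flux, 14 for Aero — Flux by 19–14.
Flux vs Cirrus: 8+7+1 = 16 for Flux, 17 for Cirrus — Cirrus by 17–16.
Flux vs Model S2: 4+7+1 = 12 for Flux, 21 for Model S2 — Model S2 by 21–12.
Aero vs Cirrus: Aero is ranked higher on 4+5+8+4+7 = 28 ballots, Cirrus on 5. Aero wins 28–5.
Aero vs Model S2: 5+4 = 9 for Aero, 24 for Model S2 — Model S2 by 24–9.
Cirrus vs Model S2: Cirrus is ranked higher on 1+5+3+4 = 13 ballots, Model S2 on 20. Model S2 wins 20–13.
Each design drops at least one matchup (Drift loses to Model S2; Concept 3 loses to Drift; Flux loses to Drift; Aero loses to Drift; Cirrus loses to Drift; Model S2 loses to Concept 3); the cycle Drift > Concept 3 > Model S2 > Drift rules out a Condorcet winner.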